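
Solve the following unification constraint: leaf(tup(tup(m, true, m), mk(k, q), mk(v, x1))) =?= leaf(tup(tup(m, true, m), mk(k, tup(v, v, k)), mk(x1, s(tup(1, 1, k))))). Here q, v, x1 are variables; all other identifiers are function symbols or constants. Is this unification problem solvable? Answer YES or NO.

YES

Decompose leaf/1: tup(tup(m, true, m), mk(k, q), mk(v, x1)) =?= tup(tup(m, true, m), mk(k, tup(v, v, k)), mk(x1, s(tup(1, 1, k)))).
Decompose tup/3: tup(m, true, m) =?= tup(m, true, m),  mk(k, q) =?= mk(k, tup(v, v, k)),  mk(v, x1) =?= mk(x1, s(tup(1, 1, k))).
Delete trivial equation tup(m, true, m) =?= tup(m, true, m).
Decompose mk/2: k =?= k,  q =?= tup(v, v, k).
Delete trivial equation k =?= k.
Bind q := tup(v, v, k); no other remaining equation mentions q.
Decompose mk/2: v =?= x1,  x1 =?= s(tup(1, 1, k)).
Bind v := x1; no other remaining equation mentions v. Substituting into the earlier binding gives q := tup(x1, x1, k).
Bind x1 := s(tup(1, 1, k)). Substituting into the earlier bindings gives q := tup(s(tup(1, 1, k)), s(tup(1, 1, k)), k), v := s(tup(1, 1, k)).
No equations remain and no clash or occurs-check failure arose, so a unifier exists.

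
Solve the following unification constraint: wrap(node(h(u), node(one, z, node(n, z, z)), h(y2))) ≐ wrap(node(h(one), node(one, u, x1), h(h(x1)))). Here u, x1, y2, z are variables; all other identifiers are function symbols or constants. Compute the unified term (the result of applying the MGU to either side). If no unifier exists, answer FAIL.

wrap(node(h(one), node(one, one, node(n, one, one)), h(h(node(n, one, one)))))

Decompose wrap/1: node(h(u), node(one, z, node(n, z, z)), h(y2)) ≐ node(h(one), node(one, u, x1), h(h(x1))).
Decompose node/3: h(u) ≐ h(one),  node(one, z, node(n, z, z)) ≐ node(one, u, x1),  h(y2) ≐ h(h(x1)).
Decompose h/1: u ≐ one.
Bind u := one; substituting into the one remaining equation that mentions u gives: node(one, z, node(n, z, z)) ≐ node(one, one, x1).
Decompose node/3: one ≐ one,  z ≐ one,  node(n, z, z) ≐ x1.
Delete trivial equation one ≐ one.
Bind z := one; substituting into the one remaining equation that mentions z gives: node(n, one, one) ≐ x1.
Bind x1 := node(n, one, one); substituting into the remaining equation gives: h(y2) ≐ h(h(node(n, one, one))).
Decompose h/1: y2 ≐ h(node(n, one, one)).
Bind y2 := h(node(n, one, one)).
Applying the MGU to either side gives wrap(node(h(one), node(one, one, node(n, one, one)), h(h(node(n, one, one))))).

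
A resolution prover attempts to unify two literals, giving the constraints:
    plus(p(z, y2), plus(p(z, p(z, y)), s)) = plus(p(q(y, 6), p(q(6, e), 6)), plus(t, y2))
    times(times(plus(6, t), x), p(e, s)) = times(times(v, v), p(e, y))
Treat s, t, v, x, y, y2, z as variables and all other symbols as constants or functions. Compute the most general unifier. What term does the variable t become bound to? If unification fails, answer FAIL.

p(q(p(q(6, e), 6), 6), p(q(p(q(6, e), 6), 6), p(q(6, e), 6)))

Decompose plus/2: p(z, y2) = p(q(y, 6), p(q(6, e), 6)),  plus(p(z, p(z, y)), s) = plus(t, y2).
Decompose p/2: z = q(y, 6),  y2 = p(q(6, e), 6).
Bind z := q(y, 6); substituting into the one remaining equation that mentions z gives: plus(p(q(y, 6), p(q(y, 6), y)), s) = plus(t, y2).
Bind y2 := p(q(6, e), 6); substituting into the one remaining equation that mentions y2 gives: plus(p(q(y, 6), p(q(y, 6), y)), s) = plus(t, p(q(6, e), 6)).
Decompose plus/2: p(q(y, 6), p(q(y, 6), y)) = t,  s = p(q(6, e), 6).
Bind t := p(q(y, 6), p(q(y, 6), y)); substituting into the one remaining equation that mentions t gives: times(times(plus(6, p(q(y, 6), p(q(y, 6), y))), x), p(e, s)) = times(times(v, v), p(e, y)).
Bind s := p(q(6, e), 6); substituting into the remaining equation gives: times(times(plus(6, p(q(y, 6), p(q(y, 6), y))), x), p(e, p(q(6, e), 6))) = times(times(v, v), p(e, y)).
Decompose times/2: times(plus(6, p(q(y, 6), p(q(y, 6), y))), x) = times(v, v),  p(e, p(q(6, e), 6)) = p(e, y).
Decompose times/2: plus(6, p(q(y, 6), p(q(y, 6), y))) = v,  x = v.
Bind v := plus(6, p(q(y, 6), p(q(y, 6), y))); substituting into the one remaining equation that mentions v gives: x = plus(6, p(q(y, 6), p(q(y, 6), y))).
Bind x := plus(6, p(q(y, 6), p(q(y, 6), y))); no other remaining equation mentions x.
Decompose p/2: e = e,  p(q(6, e), 6) = y.
Delete trivial equation e = e.
Bind y := p(q(6, e), 6). Substituting into the earlier bindings gives z := q(p(q(6, e), 6), 6), t := p(q(p(q(6, e), 6), 6), p(q(p(q(6, e), 6), 6), p(q(6, e), 6))), v := plus(6, p(q(p(q(6, e), 6), 6), p(q(p(q(6, e), 6), 6), p(q(6, e), 6)))), x := plus(6, p(q(p(q(6, e), 6), 6), p(q(p(q(6, e), 6), 6), p(q(6, e), 6)))).
MGU = { z -> q(p(q(6, e), 6), 6), y2 -> p(q(6, e), 6), t -> p(q(p(q(6, e), 6), 6), p(q(p(q(6, e), 6), 6), p(q(6, e), 6))), s -> p(q(6, e), 6), v -> plus(6, p(q(p(q(6, e), 6), 6), p(q(p(q(6, e), 6), 6), p(q(6, e), 6)))), x -> plus(6, p(q(p(q(6, e), 6), 6), p(q(p(q(6, e), 6), 6), p(q(6, e), 6)))), y -> p(q(6, e), 6) }, so t -> p(q(p(q(6, e), 6), 6), p(q(p(q(6, e), 6), 6), p(q(6, e), 6))).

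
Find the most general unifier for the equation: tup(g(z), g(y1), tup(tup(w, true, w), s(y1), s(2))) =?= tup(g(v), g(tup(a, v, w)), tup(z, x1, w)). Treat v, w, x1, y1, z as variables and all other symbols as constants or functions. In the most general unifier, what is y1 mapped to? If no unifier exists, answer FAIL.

tup(a, tup(s(2), true, s(2)), s(2))

Decompose tup/3: g(z) =?= g(v),  g(y1) =?= g(tup(a, v, w)),  tup(tup(w, true, w), s(y1), s(2)) =?= tup(z, x1, w).
Decompose g/1: z =?= v.
Bind z := v; substituting into the one remaining equation that mentions z gives: tup(tup(w, true, w), s(y1), s(2)) =?= tup(v, x1, w).
Decompose g/1: y1 =?= tup(a, v, w).
Bind y1 := tup(a, v, w); substituting into the remaining equation gives: tup(tup(w, true, w), s(tup(a, v, w)), s(2)) =?= tup(v, x1, w).
Decompose tup/3: tup(w, true, w) =?= v,  s(tup(a, v, w)) =?= x1,  s(2) =?= w.
Bind v := tup(w, true, w); substituting into the one remaining equation that mentions v gives: s(tup(a, tup(w, true, w), w)) =?= x1. Substituting into the earlier bindings gives z := tup(w, true, w), y1 := tup(a, tup(w, true, w), w).
Bind x1 := s(tup(a, tup(w, true, w), w)); no other remaining equation mentions x1.
Bind w := s(2). Substituting into the earlier bindings gives z := tup(s(2), true, s(2)), y1 := tup(a, tup(s(2), true, s(2)), s(2)), v := tup(s(2), true, s(2)), x1 := s(tup(a, tup(s(2), true, s(2)), s(2))).
MGU = { z ↦ tup(s(2), true, s(2)), y1 ↦ tup(a, tup(s(2), true, s(2)), s(2)), v ↦ tup(s(2), true, s(2)), x1 ↦ s(tup(a, tup(s(2), true, s(2)), s(2))), w ↦ s(2) }, so y1 ↦ tup(a, tup(s(2), true, s(2)), s(2)).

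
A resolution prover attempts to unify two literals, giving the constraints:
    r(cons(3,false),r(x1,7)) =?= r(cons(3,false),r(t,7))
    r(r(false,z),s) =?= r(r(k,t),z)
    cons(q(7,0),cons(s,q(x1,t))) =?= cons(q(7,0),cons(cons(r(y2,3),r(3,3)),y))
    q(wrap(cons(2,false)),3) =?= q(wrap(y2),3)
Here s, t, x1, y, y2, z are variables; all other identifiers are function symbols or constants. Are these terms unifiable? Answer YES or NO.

NO

Decompose r/2: cons(3,false) =?= cons(3,false),  r(x1,7) =?= r(t,7).
Delete trivial equation cons(3,false) =?= cons(3,false).
Decompose r/2: x1 =?= t,  7 =?= 7.
Bind x1 := t; substituting into the one remaining equation that mentions x1 gives: cons(q(7,0),cons(s,q(t,t))) =?= cons(q(7,0),cons(cons(r(y2,3),r(3,3)),y)).
Delete trivial equation 7 =?= 7.
Decompose r/2: r(false,z) =?= r(k,t),  s =?= z.
Decompose r/2: false =?= k,  z =?= t.
Clash: constants false and k differ; no unifier exists.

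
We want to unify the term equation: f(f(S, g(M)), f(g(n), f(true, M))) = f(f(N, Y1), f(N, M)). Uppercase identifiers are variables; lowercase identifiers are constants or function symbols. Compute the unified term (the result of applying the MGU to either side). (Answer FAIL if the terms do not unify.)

FAIL

Decompose f/2: f(S, g(M)) = f(N, Y1),  f(g(n), f(true, M)) = f(N, M).
Decompose f/2: S = N,  g(M) = Y1.
Bind S := N; no other remaining equation mentions S.
Bind Y1 := g(M); no other remaining equation mentions Y1.
Decompose f/2: g(n) = N,  f(true, M) = M.
Bind N := g(n); no other remaining equation mentions N. Substituting into the earlier binding gives S := g(n).
Occurs check fails: M occurs in f(true, M); the equation M = f(true, M) has no finite solution.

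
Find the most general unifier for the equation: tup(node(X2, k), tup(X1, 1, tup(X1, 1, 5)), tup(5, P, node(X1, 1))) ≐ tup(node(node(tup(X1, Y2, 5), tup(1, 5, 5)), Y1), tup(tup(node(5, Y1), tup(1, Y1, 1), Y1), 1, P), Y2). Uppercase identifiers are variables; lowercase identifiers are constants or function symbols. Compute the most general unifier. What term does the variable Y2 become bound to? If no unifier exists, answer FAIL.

Decompose tup/3: node(X2, k) ≐ node(node(tup(X1, Y2, 5), tup(1, 5, 5)), Y1),  tup(X1, 1, tup(X1, 1, 5)) ≐ tup(tup(node(5, Y1), tup(1, Y1, 1), Y1), 1, P),  tup(5, P, node(X1, 1)) ≐ Y2.
Decompose node/2: X2 ≐ node(tup(X1, Y2, 5), tup(1, 5, 5)),  k ≐ Y1.
Bind X2 := node(tup(X1, Y2, 5), tup(1, 5, 5)); no other remaining equation mentions X2.
Bind Y1 := k; substituting into the one remaining equation that mentions Y1 gives: tup(X1, 1, tup(X1, 1, 5)) ≐ tup(tup(node(5, k), tup(1, k, 1), k), 1, P).
Decompose tup/3: X1 ≐ tup(node(5, k), tup(1, k, 1), k),  1 ≐ 1,  tup(X1, 1, 5) ≐ P.
Bind X1 := tup(node(5, k), tup(1, k, 1), k); substituting into the 2 remaining equations that mention X1 gives: tup(tup(node(5, k), tup(1, k, 1), k), 1, 5) ≐ P,  tup(5, P, node(tup(node(5, k), tup(1, k, 1), k), 1)) ≐ Y2. Substituting into the earlier binding gives X2 := node(tup(tup(node(5, k), tup(1, k, 1), k), Y2, 5), tup(1, 5, 5)).
Delete trivial equation 1 ≐ 1.
Bind P := tup(tup(node(5, k), tup(1, k, 1), k), 1, 5); substituting into the remaining equation gives: tup(5, tup(tup(node(5, k), tup(1, k, 1), k), 1, 5), node(tup(node(5, k), tup(1, k, 1), k), 1)) ≐ Y2.
Bind Y2 := tup(5, tup(tup(node(5, k), tup(1, k, 1), k), 1, 5), node(tup(node(5, k), tup(1, k, 1), k), 1)). Substituting into the earlier binding gives X2 := node(tup(tup(node(5, k), tup(1, k, 1), k), tup(5, tup(tup(node(5, k), tup(1, k, 1), k), 1, 5), node(tup(node(5, k), tup(1, k, 1), k), 1)), 5), tup(1, 5, 5)).
MGU = { X2 -> node(tup(tup(node(5, k), tup(1, k, 1), k), tup(5, tup(tup(node(5, k), tup(1, k, 1), k), 1, 5), node(tup(node(5, k), tup(1, k, 1), k), 1)), 5), tup(1, 5, 5)), Y1 -> k, X1 -> tup(node(5, k), tup(1, k, 1), k), P -> tup(tup(node(5, k), tup(1, k, 1), k), 1, 5), Y2 -> tup(5, tup(tup(node(5, k), tup(1, k, 1), k), 1, 5), node(tup(node(5, k), tup(1, k, 1), k), 1)) }, so Y2 -> tup(5, tup(tup(node(5, k), tup(1, k, 1), k), 1, 5), node(tup(node(5, k), tup(1, k, 1), k), 1)).

tup(5, tup(tup(node(5, k), tup(1, k, 1), k), 1, 5), node(tup(node(5, k), tup(1, k, 1), k), 1))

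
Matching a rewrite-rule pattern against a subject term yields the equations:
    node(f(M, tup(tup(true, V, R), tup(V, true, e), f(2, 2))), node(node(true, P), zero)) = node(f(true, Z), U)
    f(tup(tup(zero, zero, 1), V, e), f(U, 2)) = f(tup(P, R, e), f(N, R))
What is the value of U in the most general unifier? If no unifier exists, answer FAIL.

node(node(true, tup(zero, zero, 1)), zero)

Decompose node/2: f(M, tup(tup(true, V, R), tup(V, true, e), f(2, 2))) = f(true, Z),  node(node(true, P), zero) = U.
Decompose f/2: M = true,  tup(tup(true, V, R), tup(V, true, e), f(2, 2)) = Z.
Bind M := true; no other remaining equation mentions M.
Bind Z := tup(tup(true, V, R), tup(V, true, e), f(2, 2)); no other remaining equation mentions Z.
Bind U := node(node(true, P), zero); substituting into the remaining equation gives: f(tup(tup(zero, zero, 1), V, e), f(node(node(true, P), zero), 2)) = f(tup(P, R, e), f(N, R)).
Decompose f/2: tup(tup(zero, zero, 1), V, e) = tup(P, R, e),  f(node(node(true, P), zero), 2) = f(N, R).
Decompose tup/3: tup(zero, zero, 1) = P,  V = R,  e = e.
Bind P := tup(zero, zero, 1); substituting into the one remaining equation that mentions P gives: f(node(node(true, tup(zero, zero, 1)), zero), 2) = f(N, R). Substituting into the earlier binding gives U := node(node(true, tup(zero, zero, 1)), zero).
Bind V := R; no other remaining equation mentions V. Substituting into the earlier binding gives Z := tup(tup(true, R, R), tup(R, true, e), f(2, 2)).
Delete trivial equation e = e.
Decompose f/2: node(node(true, tup(zero, zero, 1)), zero) = N,  2 = R.
Bind N := node(node(true, tup(zero, zero, 1)), zero); no other remaining equation mentions N.
Bind R := 2. Substituting into the earlier bindings gives Z := tup(tup(true, 2, 2), tup(2, true, e), f(2, 2)), V := 2.
MGU = { M ↦ true, Z ↦ tup(tup(true, 2, 2), tup(2, true, e), f(2, 2)), U ↦ node(node(true, tup(zero, zero, 1)), zero), P ↦ tup(zero, zero, 1), V ↦ 2, N ↦ node(node(true, tup(zero, zero, 1)), zero), R ↦ 2 }, so U ↦ node(node(true, tup(zero, zero, 1)), zero).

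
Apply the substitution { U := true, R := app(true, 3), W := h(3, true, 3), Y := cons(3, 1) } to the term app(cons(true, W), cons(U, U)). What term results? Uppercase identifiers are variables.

Replace each occurrence of U with true.
Replace each occurrence of W with h(3, true, 3).
Result: app(cons(true, h(3, true, 3)), cons(true, true)).

app(cons(true, h(3, true, 3)), cons(true, true))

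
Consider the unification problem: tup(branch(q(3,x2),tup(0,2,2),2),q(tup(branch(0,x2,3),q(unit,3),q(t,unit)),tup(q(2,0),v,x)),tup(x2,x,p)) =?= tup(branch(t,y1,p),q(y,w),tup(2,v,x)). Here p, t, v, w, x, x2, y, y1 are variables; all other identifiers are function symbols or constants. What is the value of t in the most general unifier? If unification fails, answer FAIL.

q(3,2)

Decompose tup/3: branch(q(3,x2),tup(0,2,2),2) =?= branch(t,y1,p),  q(tup(branch(0,x2,3),q(unit,3),q(t,unit)),tup(q(2,0),v,x)) =?= q(y,w),  tup(x2,x,p) =?= tup(2,v,x).
Decompose branch/3: q(3,x2) =?= t,  tup(0,2,2) =?= y1,  2 =?= p.
Bind t := q(3,x2); substituting into the one remaining equation that mentions t gives: q(tup(branch(0,x2,3),q(unit,3),q(q(3,x2),unit)),tup(q(2,0),v,x)) =?= q(y,w).
Bind y1 := tup(0,2,2); no other remaining equation mentions y1.
Bind p := 2; substituting into the one remaining equation that mentions p gives: tup(x2,x,2) =?= tup(2,v,x).
Decompose q/2: tup(branch(0,x2,3),q(unit,3),q(q(3,x2),unit)) =?= y,  tup(q(2,0),v,x) =?= w.
Bind y := tup(branch(0,x2,3),q(unit,3),q(q(3,x2),unit)); no other remaining equation mentions y.
Bind w := tup(q(2,0),v,x); no other remaining equation mentions w.
Decompose tup/3: x2 =?= 2,  x =?= v,  2 =?= x.
Bind x2 := 2; no other remaining equation mentions x2. Substituting into the earlier bindings gives t := q(3,2), y := tup(branch(0,2,3),q(unit,3),q(q(3,2),unit)).
Bind x := v; substituting into the remaining equation gives: 2 =?= v. Substituting into the earlier binding gives w := tup(q(2,0),v,v).
Bind v := 2. Substituting into the earlier bindings gives w := tup(q(2,0),2,2), x := 2.
MGU = { t ↦ q(3,2), y1 ↦ tup(0,2,2), p ↦ 2, y ↦ tup(branch(0,2,3),q(unit,3),q(q(3,2),unit)), w ↦ tup(q(2,0),2,2), x2 ↦ 2, x ↦ 2, v ↦ 2 }, so t ↦ q(3,2).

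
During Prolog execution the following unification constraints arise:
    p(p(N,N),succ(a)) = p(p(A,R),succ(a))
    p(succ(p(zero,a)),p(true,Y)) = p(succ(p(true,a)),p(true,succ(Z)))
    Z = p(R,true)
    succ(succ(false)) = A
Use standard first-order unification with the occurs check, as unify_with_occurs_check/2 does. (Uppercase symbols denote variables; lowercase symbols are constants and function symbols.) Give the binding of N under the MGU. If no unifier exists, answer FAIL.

Decompose p/2: p(N,N) = p(A,R),  succ(a) = succ(a).
Decompose p/2: N = A,  N = R.
Bind N := A; substituting into the one remaining equation that mentions N gives: A = R.
Bind A := R; substituting into the one remaining equation that mentions A gives: succ(succ(false)) = R. Substituting into the earlier binding gives N := R.
Delete trivial equation succ(a) = succ(a).
Decompose p/2: succ(p(zero,a)) = succ(p(true,a)),  p(true,Y) = p(true,succ(Z)).
Decompose succ/1: p(zero,a) = p(true,a).
Decompose p/2: zero = true,  a = a.
Clash: constants zero and true differ; no unifier exists.

FAIL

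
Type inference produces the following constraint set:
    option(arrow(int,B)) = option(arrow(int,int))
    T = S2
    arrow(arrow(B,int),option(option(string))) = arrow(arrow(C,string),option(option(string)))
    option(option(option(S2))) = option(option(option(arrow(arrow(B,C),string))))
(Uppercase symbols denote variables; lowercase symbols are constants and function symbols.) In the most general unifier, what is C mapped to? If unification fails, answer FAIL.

Decompose option/1: arrow(int,B) = arrow(int,int).
Decompose arrow/2: int = int,  B = int.
Delete trivial equation int = int.
Bind B := int; substituting into the 2 remaining equations that mention B gives: arrow(arrow(int,int),option(option(string))) = arrow(arrow(C,string),option(option(string))),  option(option(option(S2))) = option(option(option(arrow(arrow(int,C),string)))).
Bind T := S2; no other remaining equation mentions T.
Decompose arrow/2: arrow(int,int) = arrow(C,string),  option(option(string)) = option(option(string)).
Decompose arrow/2: int = C,  int = string.
Bind C := int; substituting into the one remaining equation that mentions C gives: option(option(option(S2))) = option(option(option(arrow(arrow(int,int),string)))).
Clash: constants int and string differ; no unifier exists.

FAIL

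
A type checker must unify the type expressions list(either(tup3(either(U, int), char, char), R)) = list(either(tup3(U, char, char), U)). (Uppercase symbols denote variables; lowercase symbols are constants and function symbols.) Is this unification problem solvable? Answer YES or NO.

NO

Decompose list/1: either(tup3(either(U, int), char, char), R) = either(tup3(U, char, char), U).
Decompose either/2: tup3(either(U, int), char, char) = tup3(U, char, char),  R = U.
Decompose tup3/3: either(U, int) = U,  char = char,  char = char.
Occurs check fails: U occurs in either(U, int); the equation U = either(U, int) has no finite solution.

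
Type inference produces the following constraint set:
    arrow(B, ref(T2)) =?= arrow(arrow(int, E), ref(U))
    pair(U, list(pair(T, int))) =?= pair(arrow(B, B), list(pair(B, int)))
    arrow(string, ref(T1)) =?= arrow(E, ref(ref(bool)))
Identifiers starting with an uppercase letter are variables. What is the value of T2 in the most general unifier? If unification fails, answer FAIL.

arrow(arrow(int, string), arrow(int, string))

Decompose arrow/2: B =?= arrow(int, E),  ref(T2) =?= ref(U).
Bind B := arrow(int, E); substituting into the one remaining equation that mentions B gives: pair(U, list(pair(T, int))) =?= pair(arrow(arrow(int, E), arrow(int, E)), list(pair(arrow(int, E), int))).
Decompose ref/1: T2 =?= U.
Bind T2 := U; no other remaining equation mentions T2.
Decompose pair/2: U =?= arrow(arrow(int, E), arrow(int, E)),  list(pair(T, int)) =?= list(pair(arrow(int, E), int)).
Bind U := arrow(arrow(int, E), arrow(int, E)); no other remaining equation mentions U. Substituting into the earlier binding gives T2 := arrow(arrow(int, E), arrow(int, E)).
Decompose list/1: pair(T, int) =?= pair(arrow(int, E), int).
Decompose pair/2: T =?= arrow(int, E),  int =?= int.
Bind T := arrow(int, E); no other remaining equation mentions T.
Delete trivial equation int =?= int.
Decompose arrow/2: string =?= E,  ref(T1) =?= ref(ref(bool)).
Bind E := string; no other remaining equation mentions E. Substituting into the earlier bindings gives B := arrow(int, string), T2 := arrow(arrow(int, string), arrow(int, string)), U := arrow(arrow(int, string), arrow(int, string)), T := arrow(int, string).
Decompose ref/1: T1 =?= ref(bool).
Bind T1 := ref(bool).
MGU = { B ↦ arrow(int, string), T2 ↦ arrow(arrow(int, string), arrow(int, string)), U ↦ arrow(arrow(int, string), arrow(int, string)), T ↦ arrow(int, string), E ↦ string, T1 ↦ ref(bool) }, so T2 ↦ arrow(arrow(int, string), arrow(int, string)).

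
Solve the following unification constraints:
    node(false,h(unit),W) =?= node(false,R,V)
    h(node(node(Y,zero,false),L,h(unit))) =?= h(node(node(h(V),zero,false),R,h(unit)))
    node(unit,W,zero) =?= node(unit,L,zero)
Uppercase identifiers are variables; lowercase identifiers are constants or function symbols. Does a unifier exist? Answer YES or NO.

YES

Decompose node/3: false =?= false,  h(unit) =?= R,  W =?= V.
Delete trivial equation false =?= false.
Bind R := h(unit); substituting into the one remaining equation that mentions R gives: h(node(node(Y,zero,false),L,h(unit))) =?= h(node(node(h(V),zero,false),h(unit),h(unit))).
Bind W := V; substituting into the one remaining equation that mentions W gives: node(unit,V,zero) =?= node(unit,L,zero).
Decompose h/1: node(node(Y,zero,false),L,h(unit)) =?= node(node(h(V),zero,false),h(unit),h(unit)).
Decompose node/3: node(Y,zero,false) =?= node(h(V),zero,false),  L =?= h(unit),  h(unit) =?= h(unit).
Decompose node/3: Y =?= h(V),  zero =?= zero,  false =?= false.
Bind Y := h(V); no other remaining equation mentions Y.
Delete trivial equation zero =?= zero.
Delete trivial equation false =?= false.
Bind L := h(unit); substituting into the one remaining equation that mentions L gives: node(unit,V,zero) =?= node(unit,h(unit),zero).
Delete trivial equation h(unit) =?= h(unit).
Decompose node/3: unit =?= unit,  V =?= h(unit),  zero =?= zero.
Delete trivial equation unit =?= unit.
Bind V := h(unit); no other remaining equation mentions V. Substituting into the earlier bindings gives W := h(unit), Y := h(h(unit)).
Delete trivial equation zero =?= zero.
No equations remain and no clash or occurs-check failure arose, so a unifier exists.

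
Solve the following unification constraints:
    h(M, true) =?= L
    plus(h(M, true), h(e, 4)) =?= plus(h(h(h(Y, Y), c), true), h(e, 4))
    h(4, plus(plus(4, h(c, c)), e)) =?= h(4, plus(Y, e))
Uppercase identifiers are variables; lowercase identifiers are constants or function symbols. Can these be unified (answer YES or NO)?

YES

Bind L := h(M, true); no other remaining equation mentions L.
Decompose plus/2: h(M, true) =?= h(h(h(Y, Y), c), true),  h(e, 4) =?= h(e, 4).
Decompose h/2: M =?= h(h(Y, Y), c),  true =?= true.
Bind M := h(h(Y, Y), c); no other remaining equation mentions M. Substituting into the earlier binding gives L := h(h(h(Y, Y), c), true).
Delete trivial equation true =?= true.
Delete trivial equation h(e, 4) =?= h(e, 4).
Decompose h/2: 4 =?= 4,  plus(plus(4, h(c, c)), e) =?= plus(Y, e).
Delete trivial equation 4 =?= 4.
Decompose plus/2: plus(4, h(c, c)) =?= Y,  e =?= e.
Bind Y := plus(4, h(c, c)); no other remaining equation mentions Y. Substituting into the earlier bindings gives L := h(h(h(plus(4, h(c, c)), plus(4, h(c, c))), c), true), M := h(h(plus(4, h(c, c)), plus(4, h(c, c))), c).
Delete trivial equation e =?= e.
No equations remain and no clash or occurs-check failure arose, so a unifier exists.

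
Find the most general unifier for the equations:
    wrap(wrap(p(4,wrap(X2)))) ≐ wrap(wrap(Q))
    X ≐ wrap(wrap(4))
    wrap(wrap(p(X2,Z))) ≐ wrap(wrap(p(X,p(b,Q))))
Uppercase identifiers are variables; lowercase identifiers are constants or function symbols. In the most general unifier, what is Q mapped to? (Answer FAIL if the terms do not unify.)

Decompose wrap/1: wrap(p(4,wrap(X2))) ≐ wrap(Q).
Decompose wrap/1: p(4,wrap(X2)) ≐ Q.
Bind Q := p(4,wrap(X2)); substituting into the one remaining equation that mentions Q gives: wrap(wrap(p(X2,Z))) ≐ wrap(wrap(p(X,p(b,p(4,wrap(X2)))))).
Bind X := wrap(wrap(4)); substituting into the remaining equation gives: wrap(wrap(p(X2,Z))) ≐ wrap(wrap(p(wrap(wrap(4)),p(b,p(4,wrap(X2)))))).
Decompose wrap/1: wrap(p(X2,Z)) ≐ wrap(p(wrap(wrap(4)),p(b,p(4,wrap(X2))))).
Decompose wrap/1: p(X2,Z) ≐ p(wrap(wrap(4)),p(b,p(4,wrap(X2)))).
Decompose p/2: X2 ≐ wrap(wrap(4)),  Z ≐ p(b,p(4,wrap(X2))).
Bind X2 := wrap(wrap(4)); substituting into the remaining equation gives: Z ≐ p(b,p(4,wrap(wrap(wrap(4))))). Substituting into the earlier binding gives Q := p(4,wrap(wrap(wrap(4)))).
Bind Z := p(b,p(4,wrap(wrap(wrap(4))))).
MGU = { Q ↦ p(4,wrap(wrap(wrap(4)))), X ↦ wrap(wrap(4)), X2 ↦ wrap(wrap(4)), Z ↦ p(b,p(4,wrap(wrap(wrap(4))))) }, so Q ↦ p(4,wrap(wrap(wrap(4)))).

p(4,wrap(wrap(wrap(4))))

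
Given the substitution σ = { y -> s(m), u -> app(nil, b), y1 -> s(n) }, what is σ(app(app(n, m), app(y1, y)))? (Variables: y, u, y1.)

Replace each occurrence of y with s(m).
Replace each occurrence of y1 with s(n).
Result: app(app(n, m), app(s(n), s(m))).

app(app(n, m), app(s(n), s(m)))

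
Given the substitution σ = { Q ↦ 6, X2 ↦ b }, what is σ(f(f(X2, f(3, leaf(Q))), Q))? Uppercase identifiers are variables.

f(f(b, f(3, leaf(6))), 6)

Replace each occurrence of Q with 6.
Replace each occurrence of X2 with b.
Result: f(f(b, f(3, leaf(6))), 6).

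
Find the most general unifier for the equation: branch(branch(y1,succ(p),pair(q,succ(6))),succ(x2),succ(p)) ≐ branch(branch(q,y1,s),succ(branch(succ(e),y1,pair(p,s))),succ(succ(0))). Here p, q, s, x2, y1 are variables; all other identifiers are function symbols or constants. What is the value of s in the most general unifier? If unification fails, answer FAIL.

pair(succ(succ(0)),succ(6))

Decompose branch/3: branch(y1,succ(p),pair(q,succ(6))) ≐ branch(q,y1,s),  succ(x2) ≐ succ(branch(succ(e),y1,pair(p,s))),  succ(p) ≐ succ(succ(0)).
Decompose branch/3: y1 ≐ q,  succ(p) ≐ y1,  pair(q,succ(6)) ≐ s.
Bind y1 := q; substituting into the 2 remaining equations that mention y1 gives: succ(p) ≐ q,  succ(x2) ≐ succ(branch(succ(e),q,pair(p,s))).
Bind q := succ(p); substituting into the 2 remaining equations that mention q gives: pair(succ(p),succ(6)) ≐ s,  succ(x2) ≐ succ(branch(succ(e),succ(p),pair(p,s))). Substituting into the earlier binding gives y1 := succ(p).
Bind s := pair(succ(p),succ(6)); substituting into the one remaining equation that mentions s gives: succ(x2) ≐ succ(branch(succ(e),succ(p),pair(p,pair(succ(p),succ(6))))).
Decompose succ/1: x2 ≐ branch(succ(e),succ(p),pair(p,pair(succ(p),succ(6)))).
Bind x2 := branch(succ(e),succ(p),pair(p,pair(succ(p),succ(6)))); no other remaining equation mentions x2.
Decompose succ/1: p ≐ succ(0).
Bind p := succ(0). Substituting into the earlier bindings gives y1 := succ(succ(0)), q := succ(succ(0)), s := pair(succ(succ(0)),succ(6)), x2 := branch(succ(e),succ(succ(0)),pair(succ(0),pair(succ(succ(0)),succ(6)))).
MGU = { y1 ↦ succ(succ(0)), q ↦ succ(succ(0)), s ↦ pair(succ(succ(0)),succ(6)), x2 ↦ branch(succ(e),succ(succ(0)),pair(succ(0),pair(succ(succ(0)),succ(6)))), p ↦ succ(0) }, so s ↦ pair(succ(succ(0)),succ(6)).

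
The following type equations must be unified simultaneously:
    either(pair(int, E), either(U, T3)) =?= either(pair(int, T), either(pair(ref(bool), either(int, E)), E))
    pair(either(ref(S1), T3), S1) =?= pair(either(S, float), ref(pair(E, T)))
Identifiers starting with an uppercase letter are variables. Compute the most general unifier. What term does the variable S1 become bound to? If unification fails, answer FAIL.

ref(pair(float, float))

Decompose either/2: pair(int, E) =?= pair(int, T),  either(U, T3) =?= either(pair(ref(bool), either(int, E)), E).
Decompose pair/2: int =?= int,  E =?= T.
Delete trivial equation int =?= int.
Bind E := T; substituting into the remaining equations gives: either(U, T3) =?= either(pair(ref(bool), either(int, T)), T),  pair(either(ref(S1), T3), S1) =?= pair(either(S, float), ref(pair(T, T))).
Decompose either/2: U =?= pair(ref(bool), either(int, T)),  T3 =?= T.
Bind U := pair(ref(bool), either(int, T)); no other remaining equation mentions U.
Bind T3 := T; substituting into the remaining equation gives: pair(either(ref(S1), T), S1) =?= pair(either(S, float), ref(pair(T, T))).
Decompose pair/2: either(ref(S1), T) =?= either(S, float),  S1 =?= ref(pair(T, T)).
Decompose either/2: ref(S1) =?= S,  T =?= float.
Bind S := ref(S1); no other remaining equation mentions S.
Bind T := float; substituting into the remaining equation gives: S1 =?= ref(pair(float, float)). Substituting into the earlier bindings gives E := float, U := pair(ref(bool), either(int, float)), T3 := float.
Bind S1 := ref(pair(float, float)). Substituting into the earlier binding gives S := ref(ref(pair(float, float))).
MGU = { E ↦ float, U ↦ pair(ref(bool), either(int, float)), T3 ↦ float, S ↦ ref(ref(pair(float, float))), T ↦ float, S1 ↦ ref(pair(float, float)) }, so S1 ↦ ref(pair(float, float)).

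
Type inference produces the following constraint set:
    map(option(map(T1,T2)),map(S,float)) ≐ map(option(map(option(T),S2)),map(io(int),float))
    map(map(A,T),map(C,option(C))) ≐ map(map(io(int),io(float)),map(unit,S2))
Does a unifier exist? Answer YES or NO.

YES

Decompose map/2: option(map(T1,T2)) ≐ option(map(option(T),S2)),  map(S,float) ≐ map(io(int),float).
Decompose option/1: map(T1,T2) ≐ map(option(T),S2).
Decompose map/2: T1 ≐ option(T),  T2 ≐ S2.
Bind T1 := option(T); no other remaining equation mentions T1.
Bind T2 := S2; no other remaining equation mentions T2.
Decompose map/2: S ≐ io(int),  float ≐ float.
Bind S := io(int); no other remaining equation mentions S.
Delete trivial equation float ≐ float.
Decompose map/2: map(A,T) ≐ map(io(int),io(float)),  map(C,option(C)) ≐ map(unit,S2).
Decompose map/2: A ≐ io(int),  T ≐ io(float).
Bind A := io(int); no other remaining equation mentions A.
Bind T := io(float); no other remaining equation mentions T. Substituting into the earlier binding gives T1 := option(io(float)).
Decompose map/2: C ≐ unit,  option(C) ≐ S2.
Bind C := unit; substituting into the remaining equation gives: option(unit) ≐ S2.
Bind S2 := option(unit). Substituting into the earlier binding gives T2 := option(unit).
No equations remain and no clash or occurs-check failure arose, so a unifier exists.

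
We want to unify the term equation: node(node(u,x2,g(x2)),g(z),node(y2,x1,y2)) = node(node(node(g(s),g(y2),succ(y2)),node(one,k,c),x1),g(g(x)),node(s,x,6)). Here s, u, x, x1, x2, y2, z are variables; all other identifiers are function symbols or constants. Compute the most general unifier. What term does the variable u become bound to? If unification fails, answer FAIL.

node(g(6),g(6),succ(6))

Decompose node/3: node(u,x2,g(x2)) = node(node(g(s),g(y2),succ(y2)),node(one,k,c),x1),  g(z) = g(g(x)),  node(y2,x1,y2) = node(s,x,6).
Decompose node/3: u = node(g(s),g(y2),succ(y2)),  x2 = node(one,k,c),  g(x2) = x1.
Bind u := node(g(s),g(y2),succ(y2)); no other remaining equation mentions u.
Bind x2 := node(one,k,c); substituting into the one remaining equation that mentions x2 gives: g(node(one,k,c)) = x1.
Bind x1 := g(node(one,k,c)); substituting into the one remaining equation that mentions x1 gives: node(y2,g(node(one,k,c)),y2) = node(s,x,6).
Decompose g/1: z = g(x).
Bind z := g(x); no other remaining equation mentions z.
Decompose node/3: y2 = s,  g(node(one,k,c)) = x,  y2 = 6.
Bind y2 := s; substituting into the one remaining equation that mentions y2 gives: s = 6. Substituting into the earlier binding gives u := node(g(s),g(s),succ(s)).
Bind x := g(node(one,k,c)); no other remaining equation mentions x. Substituting into the earlier binding gives z := g(g(node(one,k,c))).
Bind s := 6. Substituting into the earlier bindings gives u := node(g(6),g(6),succ(6)), y2 := 6.
MGU = { u := node(g(6),g(6),succ(6)), x2 := node(one,k,c), x1 := g(node(one,k,c)), z := g(g(node(one,k,c))), y2 := 6, x := g(node(one,k,c)), s := 6 }, so u := node(g(6),g(6),succ(6)).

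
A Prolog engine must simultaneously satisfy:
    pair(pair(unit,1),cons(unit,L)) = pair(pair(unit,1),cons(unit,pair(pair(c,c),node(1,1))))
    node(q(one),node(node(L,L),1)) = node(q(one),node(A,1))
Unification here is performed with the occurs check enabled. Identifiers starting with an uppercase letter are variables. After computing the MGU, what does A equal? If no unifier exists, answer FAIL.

Decompose pair/2: pair(unit,1) = pair(unit,1),  cons(unit,L) = cons(unit,pair(pair(c,c),node(1,1))).
Delete trivial equation pair(unit,1) = pair(unit,1).
Decompose cons/2: unit = unit,  L = pair(pair(c,c),node(1,1)).
Delete trivial equation unit = unit.
Bind L := pair(pair(c,c),node(1,1)); substituting into the remaining equation gives: node(q(one),node(node(pair(pair(c,c),node(1,1)),pair(pair(c,c),node(1,1))),1)) = node(q(one),node(A,1)).
Decompose node/2: q(one) = q(one),  node(node(pair(pair(c,c),node(1,1)),pair(pair(c,c),node(1,1))),1) = node(A,1).
Delete trivial equation q(one) = q(one).
Decompose node/2: node(pair(pair(c,c),node(1,1)),pair(pair(c,c),node(1,1))) = A,  1 = 1.
Bind A := node(pair(pair(c,c),node(1,1)),pair(pair(c,c),node(1,1))); no other remaining equation mentions A.
Delete trivial equation 1 = 1.
MGU = { L ↦ pair(pair(c,c),node(1,1)), A ↦ node(pair(pair(c,c),node(1,1)),pair(pair(c,c),node(1,1))) }, so A ↦ node(pair(pair(c,c),node(1,1)),pair(pair(c,c),node(1,1))).

node(pair(pair(c,c),node(1,1)),pair(pair(c,c),node(1,1)))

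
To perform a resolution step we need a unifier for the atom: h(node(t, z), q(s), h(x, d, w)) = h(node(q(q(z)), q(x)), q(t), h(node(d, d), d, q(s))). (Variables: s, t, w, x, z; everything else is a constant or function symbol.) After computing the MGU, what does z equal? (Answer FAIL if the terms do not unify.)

Decompose h/3: node(t, z) = node(q(q(z)), q(x)),  q(s) = q(t),  h(x, d, w) = h(node(d, d), d, q(s)).
Decompose node/2: t = q(q(z)),  z = q(x).
Bind t := q(q(z)); substituting into the one remaining equation that mentions t gives: q(s) = q(q(q(z))).
Bind z := q(x); substituting into the one remaining equation that mentions z gives: q(s) = q(q(q(q(x)))). Substituting into the earlier binding gives t := q(q(q(x))).
Decompose q/1: s = q(q(q(x))).
Bind s := q(q(q(x))); substituting into the remaining equation gives: h(x, d, w) = h(node(d, d), d, q(q(q(q(x))))).
Decompose h/3: x = node(d, d),  d = d,  w = q(q(q(q(x)))).
Bind x := node(d, d); substituting into the one remaining equation that mentions x gives: w = q(q(q(q(node(d, d))))). Substituting into the earlier bindings gives t := q(q(q(node(d, d)))), z := q(node(d, d)), s := q(q(q(node(d, d)))).
Delete trivial equation d = d.
Bind w := q(q(q(q(node(d, d))))).
MGU = { t := q(q(q(node(d, d)))), z := q(node(d, d)), s := q(q(q(node(d, d)))), x := node(d, d), w := q(q(q(q(node(d, d))))) }, so z := q(node(d, d)).

q(node(d, d))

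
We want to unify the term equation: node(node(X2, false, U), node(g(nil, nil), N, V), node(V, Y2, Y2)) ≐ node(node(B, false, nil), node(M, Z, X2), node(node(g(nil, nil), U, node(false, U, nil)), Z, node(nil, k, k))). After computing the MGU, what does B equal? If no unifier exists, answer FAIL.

Decompose node/3: node(X2, false, U) ≐ node(B, false, nil),  node(g(nil, nil), N, V) ≐ node(M, Z, X2),  node(V, Y2, Y2) ≐ node(node(g(nil, nil), U, node(false, U, nil)), Z, node(nil, k, k)).
Decompose node/3: X2 ≐ B,  false ≐ false,  U ≐ nil.
Bind X2 := B; substituting into the one remaining equation that mentions X2 gives: node(g(nil, nil), N, V) ≐ node(M, Z, B).
Delete trivial equation false ≐ false.
Bind U := nil; substituting into the one remaining equation that mentions U gives: node(V, Y2, Y2) ≐ node(node(g(nil, nil), nil, node(false, nil, nil)), Z, node(nil, k, k)).
Decompose node/3: g(nil, nil) ≐ M,  N ≐ Z,  V ≐ B.
Bind M := g(nil, nil); no other remaining equation mentions M.
Bind N := Z; no other remaining equation mentions N.
Bind V := B; substituting into the remaining equation gives: node(B, Y2, Y2) ≐ node(node(g(nil, nil), nil, node(false, nil, nil)), Z, node(nil, k, k)).
Decompose node/3: B ≐ node(g(nil, nil), nil, node(false, nil, nil)),  Y2 ≐ Z,  Y2 ≐ node(nil, k, k).
Bind B := node(g(nil, nil), nil, node(false, nil, nil)); no other remaining equation mentions B. Substituting into the earlier bindings gives X2 := node(g(nil, nil), nil, node(false, nil, nil)), V := node(g(nil, nil), nil, node(false, nil, nil)).
Bind Y2 := Z; substituting into the remaining equation gives: Z ≐ node(nil, k, k).
Bind Z := node(nil, k, k). Substituting into the earlier bindings gives N := node(nil, k, k), Y2 := node(nil, k, k).
MGU = { X2 -> node(g(nil, nil), nil, node(false, nil, nil)), U -> nil, M -> g(nil, nil), N -> node(nil, k, k), V -> node(g(nil, nil), nil, node(false, nil, nil)), B -> node(g(nil, nil), nil, node(false, nil, nil)), Y2 -> node(nil, k, k), Z -> node(nil, k, k) }, so B -> node(g(nil, nil), nil, node(false, nil, nil)).

node(g(nil, nil), nil, node(false, nil, nil))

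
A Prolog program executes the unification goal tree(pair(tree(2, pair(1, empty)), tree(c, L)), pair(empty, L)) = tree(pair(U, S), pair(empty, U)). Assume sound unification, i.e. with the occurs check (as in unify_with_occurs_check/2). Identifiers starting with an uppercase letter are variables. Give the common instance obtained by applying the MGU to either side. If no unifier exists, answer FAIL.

Decompose tree/2: pair(tree(2, pair(1, empty)), tree(c, L)) = pair(U, S),  pair(empty, L) = pair(empty, U).
Decompose pair/2: tree(2, pair(1, empty)) = U,  tree(c, L) = S.
Bind U := tree(2, pair(1, empty)); substituting into the one remaining equation that mentions U gives: pair(empty, L) = pair(empty, tree(2, pair(1, empty))).
Bind S := tree(c, L); no other remaining equation mentions S.
Decompose pair/2: empty = empty,  L = tree(2, pair(1, empty)).
Delete trivial equation empty = empty.
Bind L := tree(2, pair(1, empty)). Substituting into the earlier binding gives S := tree(c, tree(2, pair(1, empty))).
Applying the MGU to either side gives tree(pair(tree(2, pair(1, empty)), tree(c, tree(2, pair(1, empty)))), pair(empty, tree(2, pair(1, empty)))).

tree(pair(tree(2, pair(1, empty)), tree(c, tree(2, pair(1, empty)))), pair(empty, tree(2, pair(1, empty))))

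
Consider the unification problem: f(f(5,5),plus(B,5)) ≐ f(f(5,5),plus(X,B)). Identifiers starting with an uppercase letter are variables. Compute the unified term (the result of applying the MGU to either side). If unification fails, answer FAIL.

Decompose f/2: f(5,5) ≐ f(5,5),  plus(B,5) ≐ plus(X,B).
Delete trivial equation f(5,5) ≐ f(5,5).
Decompose plus/2: B ≐ X,  5 ≐ B.
Bind B := X; substituting into the remaining equation gives: 5 ≐ X.
Bind X := 5. Substituting into the earlier binding gives B := 5.
Applying the MGU to either side gives f(f(5,5),plus(5,5)).

f(f(5,5),plus(5,5))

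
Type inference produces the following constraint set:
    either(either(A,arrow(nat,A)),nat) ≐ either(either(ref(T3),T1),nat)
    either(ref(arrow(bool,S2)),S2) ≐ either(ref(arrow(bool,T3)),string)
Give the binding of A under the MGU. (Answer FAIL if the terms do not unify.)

ref(string)

Decompose either/2: either(A,arrow(nat,A)) ≐ either(ref(T3),T1),  nat ≐ nat.
Decompose either/2: A ≐ ref(T3),  arrow(nat,A) ≐ T1.
Bind A := ref(T3); substituting into the one remaining equation that mentions A gives: arrow(nat,ref(T3)) ≐ T1.
Bind T1 := arrow(nat,ref(T3)); no other remaining equation mentions T1.
Delete trivial equation nat ≐ nat.
Decompose either/2: ref(arrow(bool,S2)) ≐ ref(arrow(bool,T3)),  S2 ≐ string.
Decompose ref/1: arrow(bool,S2) ≐ arrow(bool,T3).
Decompose arrow/2: bool ≐ bool,  S2 ≐ T3.
Delete trivial equation bool ≐ bool.
Bind S2 := T3; substituting into the remaining equation gives: T3 ≐ string.
Bind T3 := string. Substituting into the earlier bindings gives A := ref(string), T1 := arrow(nat,ref(string)), S2 := string.
MGU = { A ↦ ref(string), T1 ↦ arrow(nat,ref(string)), S2 ↦ string, T3 ↦ string }, so A ↦ ref(string).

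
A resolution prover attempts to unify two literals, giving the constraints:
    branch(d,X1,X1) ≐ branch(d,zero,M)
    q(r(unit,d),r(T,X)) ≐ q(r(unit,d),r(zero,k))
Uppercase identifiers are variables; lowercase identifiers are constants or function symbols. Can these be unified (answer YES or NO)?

Decompose branch/3: d ≐ d,  X1 ≐ zero,  X1 ≐ M.
Delete trivial equation d ≐ d.
Bind X1 := zero; substituting into the one remaining equation that mentions X1 gives: zero ≐ M.
Bind M := zero; no other remaining equation mentions M.
Decompose q/2: r(unit,d) ≐ r(unit,d),  r(T,X) ≐ r(zero,k).
Delete trivial equation r(unit,d) ≐ r(unit,d).
Decompose r/2: T ≐ zero,  X ≐ k.
Bind T := zero; no other remaining equation mentions T.
Bind X := k.
No equations remain and no clash or occurs-check failure arose, so a unifier exists.

YES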